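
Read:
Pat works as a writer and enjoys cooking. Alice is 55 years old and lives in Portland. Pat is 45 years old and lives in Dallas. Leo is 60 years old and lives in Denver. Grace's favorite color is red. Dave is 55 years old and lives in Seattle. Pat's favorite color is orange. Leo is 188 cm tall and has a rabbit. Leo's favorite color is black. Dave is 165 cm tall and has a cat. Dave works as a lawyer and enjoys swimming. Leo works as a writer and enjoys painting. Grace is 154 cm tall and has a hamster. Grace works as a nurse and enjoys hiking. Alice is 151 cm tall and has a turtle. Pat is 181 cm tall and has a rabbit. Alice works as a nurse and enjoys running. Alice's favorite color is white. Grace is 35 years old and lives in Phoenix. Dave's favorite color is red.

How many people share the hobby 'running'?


Count: 1

1


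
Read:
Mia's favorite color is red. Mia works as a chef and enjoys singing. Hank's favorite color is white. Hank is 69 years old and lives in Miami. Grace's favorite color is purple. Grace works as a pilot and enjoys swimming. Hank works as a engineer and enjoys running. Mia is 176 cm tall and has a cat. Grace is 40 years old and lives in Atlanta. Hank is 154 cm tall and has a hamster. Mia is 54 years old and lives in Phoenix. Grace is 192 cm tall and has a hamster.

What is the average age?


Sum=163, n=3, avg=54.33

54.33


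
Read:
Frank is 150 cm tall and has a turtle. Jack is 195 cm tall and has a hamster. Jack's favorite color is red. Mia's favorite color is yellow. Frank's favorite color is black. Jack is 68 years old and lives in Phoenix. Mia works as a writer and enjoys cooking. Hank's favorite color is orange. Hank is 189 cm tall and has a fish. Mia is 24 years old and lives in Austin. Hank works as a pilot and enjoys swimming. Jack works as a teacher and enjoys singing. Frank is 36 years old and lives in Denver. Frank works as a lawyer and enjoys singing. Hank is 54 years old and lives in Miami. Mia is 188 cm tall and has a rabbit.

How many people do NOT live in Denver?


Not in Denver: 3

3


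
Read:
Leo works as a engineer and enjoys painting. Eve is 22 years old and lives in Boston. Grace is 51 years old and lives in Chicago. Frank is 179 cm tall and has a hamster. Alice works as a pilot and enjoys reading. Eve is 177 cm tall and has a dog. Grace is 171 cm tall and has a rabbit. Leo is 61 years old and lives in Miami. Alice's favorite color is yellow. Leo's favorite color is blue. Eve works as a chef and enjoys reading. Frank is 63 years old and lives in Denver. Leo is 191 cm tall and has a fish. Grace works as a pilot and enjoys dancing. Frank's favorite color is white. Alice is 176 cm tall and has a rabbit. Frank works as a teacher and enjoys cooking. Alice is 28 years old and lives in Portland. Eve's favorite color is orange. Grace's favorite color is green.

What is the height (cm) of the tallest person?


Tallest: Leo at 191 cm

191


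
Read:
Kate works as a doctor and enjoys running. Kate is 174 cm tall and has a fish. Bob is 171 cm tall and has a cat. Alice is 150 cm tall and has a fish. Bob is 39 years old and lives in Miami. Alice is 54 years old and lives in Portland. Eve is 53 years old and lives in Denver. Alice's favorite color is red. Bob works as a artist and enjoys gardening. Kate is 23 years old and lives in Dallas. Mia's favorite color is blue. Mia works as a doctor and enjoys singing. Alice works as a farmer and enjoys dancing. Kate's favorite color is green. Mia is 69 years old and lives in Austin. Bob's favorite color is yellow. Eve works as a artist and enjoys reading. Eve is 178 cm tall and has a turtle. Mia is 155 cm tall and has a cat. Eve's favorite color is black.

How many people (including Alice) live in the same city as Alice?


Alice lives in Portland. Count = 1

1


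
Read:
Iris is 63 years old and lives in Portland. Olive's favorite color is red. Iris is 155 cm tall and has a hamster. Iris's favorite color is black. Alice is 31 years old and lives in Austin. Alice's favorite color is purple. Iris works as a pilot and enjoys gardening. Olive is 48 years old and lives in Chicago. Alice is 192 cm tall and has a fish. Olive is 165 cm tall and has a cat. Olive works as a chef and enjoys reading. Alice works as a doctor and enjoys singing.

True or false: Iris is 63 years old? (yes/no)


Iris is actually 63. yes

yes


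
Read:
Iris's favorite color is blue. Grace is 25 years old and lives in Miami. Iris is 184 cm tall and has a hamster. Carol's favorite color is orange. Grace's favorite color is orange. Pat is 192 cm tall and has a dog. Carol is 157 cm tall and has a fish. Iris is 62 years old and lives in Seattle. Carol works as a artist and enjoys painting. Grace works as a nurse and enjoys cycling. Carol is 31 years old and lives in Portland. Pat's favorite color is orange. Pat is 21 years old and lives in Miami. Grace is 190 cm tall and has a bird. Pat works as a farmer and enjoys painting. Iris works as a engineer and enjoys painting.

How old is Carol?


Carol is 31 years old

31


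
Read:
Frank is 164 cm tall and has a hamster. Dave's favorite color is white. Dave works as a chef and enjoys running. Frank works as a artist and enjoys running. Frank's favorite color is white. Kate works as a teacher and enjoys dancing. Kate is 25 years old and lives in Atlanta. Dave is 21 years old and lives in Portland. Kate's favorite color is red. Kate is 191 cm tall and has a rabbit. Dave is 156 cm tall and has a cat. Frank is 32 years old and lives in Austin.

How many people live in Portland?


Count in Portland: 1

1


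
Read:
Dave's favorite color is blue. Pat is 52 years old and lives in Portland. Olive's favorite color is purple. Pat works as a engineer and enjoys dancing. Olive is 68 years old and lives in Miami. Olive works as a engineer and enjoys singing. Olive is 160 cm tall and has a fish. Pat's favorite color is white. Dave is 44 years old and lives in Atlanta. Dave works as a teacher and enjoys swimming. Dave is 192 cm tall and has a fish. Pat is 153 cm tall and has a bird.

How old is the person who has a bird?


Person with bird is Pat, age 52

52


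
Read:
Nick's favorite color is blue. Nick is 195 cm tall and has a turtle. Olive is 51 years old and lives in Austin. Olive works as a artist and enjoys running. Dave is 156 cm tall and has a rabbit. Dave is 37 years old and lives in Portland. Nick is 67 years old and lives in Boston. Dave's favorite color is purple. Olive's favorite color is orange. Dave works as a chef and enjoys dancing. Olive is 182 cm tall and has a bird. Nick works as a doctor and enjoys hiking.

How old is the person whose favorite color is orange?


Person with favorite color=orange is Olive, age 51

51


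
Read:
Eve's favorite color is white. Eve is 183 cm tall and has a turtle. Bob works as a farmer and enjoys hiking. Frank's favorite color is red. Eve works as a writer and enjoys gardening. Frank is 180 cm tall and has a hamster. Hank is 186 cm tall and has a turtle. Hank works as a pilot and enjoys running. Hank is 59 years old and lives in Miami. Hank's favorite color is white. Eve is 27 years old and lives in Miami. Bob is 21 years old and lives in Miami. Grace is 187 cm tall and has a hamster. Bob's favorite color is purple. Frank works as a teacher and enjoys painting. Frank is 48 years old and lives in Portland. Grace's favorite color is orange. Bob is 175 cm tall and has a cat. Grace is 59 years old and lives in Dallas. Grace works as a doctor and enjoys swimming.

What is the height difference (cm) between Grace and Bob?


|187 - 175| = 12

12


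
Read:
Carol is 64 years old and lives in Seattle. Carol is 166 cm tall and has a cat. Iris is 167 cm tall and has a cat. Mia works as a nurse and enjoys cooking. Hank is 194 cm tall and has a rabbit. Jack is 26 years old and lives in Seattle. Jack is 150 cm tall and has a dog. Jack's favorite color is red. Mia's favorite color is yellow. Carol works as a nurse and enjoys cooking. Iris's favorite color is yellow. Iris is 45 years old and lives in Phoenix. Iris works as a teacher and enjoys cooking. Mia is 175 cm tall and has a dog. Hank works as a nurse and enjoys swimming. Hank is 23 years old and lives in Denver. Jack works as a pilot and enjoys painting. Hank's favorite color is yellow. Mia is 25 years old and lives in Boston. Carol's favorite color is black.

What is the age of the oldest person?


Oldest: Carol at 64

64


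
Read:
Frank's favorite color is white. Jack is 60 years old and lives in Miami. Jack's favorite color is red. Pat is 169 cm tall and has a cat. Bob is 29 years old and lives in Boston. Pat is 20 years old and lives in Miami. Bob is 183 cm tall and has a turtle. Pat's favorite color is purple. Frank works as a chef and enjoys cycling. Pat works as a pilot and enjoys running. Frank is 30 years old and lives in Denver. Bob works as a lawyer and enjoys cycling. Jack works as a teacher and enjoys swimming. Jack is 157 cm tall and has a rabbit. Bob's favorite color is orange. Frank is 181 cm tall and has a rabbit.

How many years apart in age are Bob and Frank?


29 vs 30, diff = 1

1


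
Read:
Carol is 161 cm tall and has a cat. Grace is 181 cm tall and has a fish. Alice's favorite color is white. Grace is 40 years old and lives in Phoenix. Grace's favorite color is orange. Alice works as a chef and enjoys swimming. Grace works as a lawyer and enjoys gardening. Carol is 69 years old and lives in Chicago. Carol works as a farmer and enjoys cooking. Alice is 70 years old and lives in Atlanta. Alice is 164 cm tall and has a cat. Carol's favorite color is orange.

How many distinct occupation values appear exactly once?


Unique occupation values: 3

3


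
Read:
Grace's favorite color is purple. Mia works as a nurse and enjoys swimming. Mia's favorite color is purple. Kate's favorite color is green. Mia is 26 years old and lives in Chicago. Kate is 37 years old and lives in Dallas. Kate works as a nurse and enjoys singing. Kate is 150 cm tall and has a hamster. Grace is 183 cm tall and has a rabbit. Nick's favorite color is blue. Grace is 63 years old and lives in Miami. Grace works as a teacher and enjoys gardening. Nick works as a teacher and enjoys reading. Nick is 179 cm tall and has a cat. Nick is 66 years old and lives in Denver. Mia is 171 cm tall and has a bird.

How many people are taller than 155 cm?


Taller than 155: 3

3


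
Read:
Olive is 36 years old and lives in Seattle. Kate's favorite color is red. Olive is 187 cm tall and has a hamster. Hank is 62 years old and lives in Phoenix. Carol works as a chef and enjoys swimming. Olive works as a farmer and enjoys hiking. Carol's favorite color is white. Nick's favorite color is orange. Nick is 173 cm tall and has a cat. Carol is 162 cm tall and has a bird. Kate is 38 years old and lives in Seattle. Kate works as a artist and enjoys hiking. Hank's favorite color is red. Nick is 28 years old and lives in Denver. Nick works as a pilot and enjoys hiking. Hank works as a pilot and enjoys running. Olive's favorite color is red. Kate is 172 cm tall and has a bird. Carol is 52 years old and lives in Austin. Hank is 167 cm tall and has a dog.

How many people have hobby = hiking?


Count: 3

3


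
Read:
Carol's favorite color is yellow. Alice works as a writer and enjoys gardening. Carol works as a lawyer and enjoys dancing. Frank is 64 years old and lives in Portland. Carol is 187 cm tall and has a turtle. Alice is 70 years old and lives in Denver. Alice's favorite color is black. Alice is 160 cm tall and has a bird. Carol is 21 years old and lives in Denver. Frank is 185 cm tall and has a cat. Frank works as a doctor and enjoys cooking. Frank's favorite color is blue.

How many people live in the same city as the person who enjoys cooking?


Person with hobby cooking is Frank, city Portland. Count = 1

1


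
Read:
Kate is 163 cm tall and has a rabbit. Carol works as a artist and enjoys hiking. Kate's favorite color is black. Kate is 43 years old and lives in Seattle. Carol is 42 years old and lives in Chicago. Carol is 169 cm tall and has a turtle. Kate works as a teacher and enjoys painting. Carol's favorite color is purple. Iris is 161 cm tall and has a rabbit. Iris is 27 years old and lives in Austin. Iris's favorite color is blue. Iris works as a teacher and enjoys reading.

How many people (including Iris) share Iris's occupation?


Iris is a teacher. Count = 2

2


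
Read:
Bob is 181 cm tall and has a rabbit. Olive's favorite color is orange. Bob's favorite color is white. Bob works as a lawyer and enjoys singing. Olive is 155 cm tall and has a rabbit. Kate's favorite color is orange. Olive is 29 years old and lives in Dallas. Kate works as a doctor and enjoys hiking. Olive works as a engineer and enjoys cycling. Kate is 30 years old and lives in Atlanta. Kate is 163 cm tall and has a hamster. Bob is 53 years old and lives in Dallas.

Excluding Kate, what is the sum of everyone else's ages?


Sum (excluding Kate): 82

82


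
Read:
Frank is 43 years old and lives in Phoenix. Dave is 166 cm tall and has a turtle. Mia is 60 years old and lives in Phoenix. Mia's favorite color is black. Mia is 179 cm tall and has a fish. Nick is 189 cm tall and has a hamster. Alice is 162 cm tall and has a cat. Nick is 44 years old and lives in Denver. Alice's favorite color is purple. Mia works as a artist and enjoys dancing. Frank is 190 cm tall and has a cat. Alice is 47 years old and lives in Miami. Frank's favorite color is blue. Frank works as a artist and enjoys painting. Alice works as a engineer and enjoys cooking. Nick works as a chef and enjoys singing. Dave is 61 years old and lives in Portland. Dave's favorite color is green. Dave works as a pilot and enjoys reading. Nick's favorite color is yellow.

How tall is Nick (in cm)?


Nick is 189 cm tall

189


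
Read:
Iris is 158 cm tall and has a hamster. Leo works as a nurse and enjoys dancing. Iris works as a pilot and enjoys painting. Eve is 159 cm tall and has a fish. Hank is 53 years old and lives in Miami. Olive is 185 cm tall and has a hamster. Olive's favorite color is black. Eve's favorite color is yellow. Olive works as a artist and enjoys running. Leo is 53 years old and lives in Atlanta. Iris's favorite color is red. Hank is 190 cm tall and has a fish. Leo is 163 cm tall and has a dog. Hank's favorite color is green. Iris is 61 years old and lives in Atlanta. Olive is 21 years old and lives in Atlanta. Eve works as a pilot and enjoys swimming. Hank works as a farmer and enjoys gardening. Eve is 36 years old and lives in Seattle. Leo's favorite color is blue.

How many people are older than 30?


Filter: 4

4


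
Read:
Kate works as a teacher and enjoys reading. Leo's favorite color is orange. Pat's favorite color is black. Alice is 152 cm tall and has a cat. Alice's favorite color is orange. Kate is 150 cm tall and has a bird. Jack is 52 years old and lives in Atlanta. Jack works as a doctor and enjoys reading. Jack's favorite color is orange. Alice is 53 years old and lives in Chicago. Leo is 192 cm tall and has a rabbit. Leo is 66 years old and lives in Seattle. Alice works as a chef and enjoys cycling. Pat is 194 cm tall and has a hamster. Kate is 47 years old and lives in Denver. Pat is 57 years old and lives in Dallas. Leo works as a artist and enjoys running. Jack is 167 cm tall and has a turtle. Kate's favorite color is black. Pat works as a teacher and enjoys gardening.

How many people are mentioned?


People: Alice, Leo, Pat, Jack, Kate. Count = 5

5


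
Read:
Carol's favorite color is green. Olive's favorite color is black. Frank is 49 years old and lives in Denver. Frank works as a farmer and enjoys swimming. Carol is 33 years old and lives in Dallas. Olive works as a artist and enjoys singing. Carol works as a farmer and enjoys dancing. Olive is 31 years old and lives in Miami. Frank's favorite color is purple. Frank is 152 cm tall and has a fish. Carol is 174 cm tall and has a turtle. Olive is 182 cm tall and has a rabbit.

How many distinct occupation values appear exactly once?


Unique occupation values: 1

1


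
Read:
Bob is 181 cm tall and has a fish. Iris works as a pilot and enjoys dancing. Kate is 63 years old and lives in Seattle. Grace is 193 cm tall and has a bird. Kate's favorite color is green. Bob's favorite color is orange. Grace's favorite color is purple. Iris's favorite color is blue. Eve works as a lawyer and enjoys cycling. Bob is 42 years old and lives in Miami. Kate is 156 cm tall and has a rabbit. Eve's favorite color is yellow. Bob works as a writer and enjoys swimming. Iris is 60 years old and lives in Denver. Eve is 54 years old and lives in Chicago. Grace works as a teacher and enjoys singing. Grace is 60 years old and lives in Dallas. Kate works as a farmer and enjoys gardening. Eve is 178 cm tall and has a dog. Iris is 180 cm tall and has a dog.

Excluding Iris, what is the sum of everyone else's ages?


Sum (excluding Iris): 219

219


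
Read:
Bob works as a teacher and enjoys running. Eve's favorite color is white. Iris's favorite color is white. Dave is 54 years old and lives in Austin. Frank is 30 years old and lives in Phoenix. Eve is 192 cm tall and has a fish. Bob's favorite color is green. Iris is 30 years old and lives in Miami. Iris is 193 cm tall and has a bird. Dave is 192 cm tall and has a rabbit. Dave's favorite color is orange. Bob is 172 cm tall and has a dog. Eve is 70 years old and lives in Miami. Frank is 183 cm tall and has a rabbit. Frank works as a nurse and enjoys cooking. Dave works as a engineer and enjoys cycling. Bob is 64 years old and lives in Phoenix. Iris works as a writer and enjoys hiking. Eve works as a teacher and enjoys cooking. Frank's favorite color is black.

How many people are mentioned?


People: Bob, Dave, Iris, Eve, Frank. Count = 5

5


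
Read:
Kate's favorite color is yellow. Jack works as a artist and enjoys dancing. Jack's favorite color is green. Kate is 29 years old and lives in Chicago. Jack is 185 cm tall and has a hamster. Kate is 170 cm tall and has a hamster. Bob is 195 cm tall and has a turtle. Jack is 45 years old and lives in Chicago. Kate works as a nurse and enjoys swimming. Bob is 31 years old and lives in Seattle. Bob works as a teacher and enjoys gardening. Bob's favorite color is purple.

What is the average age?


Sum=105, n=3, avg=35

35


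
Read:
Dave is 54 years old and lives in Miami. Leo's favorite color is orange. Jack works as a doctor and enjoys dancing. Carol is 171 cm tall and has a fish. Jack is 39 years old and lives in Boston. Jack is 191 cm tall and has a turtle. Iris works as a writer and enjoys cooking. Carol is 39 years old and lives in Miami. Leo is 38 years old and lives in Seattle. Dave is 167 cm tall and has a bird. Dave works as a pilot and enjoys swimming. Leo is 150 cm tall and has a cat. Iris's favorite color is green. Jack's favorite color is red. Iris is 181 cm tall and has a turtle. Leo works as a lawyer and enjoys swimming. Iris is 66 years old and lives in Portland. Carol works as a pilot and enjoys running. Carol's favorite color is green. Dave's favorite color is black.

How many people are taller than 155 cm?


Taller than 155: 4

4


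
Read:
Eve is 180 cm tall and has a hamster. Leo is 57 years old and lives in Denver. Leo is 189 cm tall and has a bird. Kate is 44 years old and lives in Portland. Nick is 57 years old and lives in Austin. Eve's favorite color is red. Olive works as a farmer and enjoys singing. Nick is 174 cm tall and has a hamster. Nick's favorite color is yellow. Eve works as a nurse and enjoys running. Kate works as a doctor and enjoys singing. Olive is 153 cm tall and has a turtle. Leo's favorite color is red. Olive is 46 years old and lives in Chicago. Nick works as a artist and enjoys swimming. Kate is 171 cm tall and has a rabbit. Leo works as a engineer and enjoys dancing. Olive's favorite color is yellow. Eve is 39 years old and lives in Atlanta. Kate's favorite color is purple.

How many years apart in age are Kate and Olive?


44 vs 46, diff = 2

2


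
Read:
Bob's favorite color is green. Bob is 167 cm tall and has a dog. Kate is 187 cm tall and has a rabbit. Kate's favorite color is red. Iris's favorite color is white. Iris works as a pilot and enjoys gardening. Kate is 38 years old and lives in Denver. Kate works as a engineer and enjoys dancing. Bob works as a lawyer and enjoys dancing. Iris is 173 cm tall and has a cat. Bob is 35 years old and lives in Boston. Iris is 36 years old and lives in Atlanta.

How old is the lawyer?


The lawyer is Bob, age 35

35


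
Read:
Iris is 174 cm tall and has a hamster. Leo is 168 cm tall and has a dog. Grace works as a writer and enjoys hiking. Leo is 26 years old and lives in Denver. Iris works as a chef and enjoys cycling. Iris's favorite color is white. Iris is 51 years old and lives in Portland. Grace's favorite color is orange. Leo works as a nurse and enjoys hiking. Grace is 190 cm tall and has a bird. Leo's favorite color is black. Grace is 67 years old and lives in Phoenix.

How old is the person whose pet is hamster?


Person with pet=hamster is Iris, age 51

51


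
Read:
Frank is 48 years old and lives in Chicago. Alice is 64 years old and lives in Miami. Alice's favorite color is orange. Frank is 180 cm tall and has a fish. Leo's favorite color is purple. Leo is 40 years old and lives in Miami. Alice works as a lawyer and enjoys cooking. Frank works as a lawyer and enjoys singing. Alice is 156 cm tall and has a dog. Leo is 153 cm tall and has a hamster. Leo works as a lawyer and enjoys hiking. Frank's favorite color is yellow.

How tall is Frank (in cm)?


Frank is 180 cm tall

180


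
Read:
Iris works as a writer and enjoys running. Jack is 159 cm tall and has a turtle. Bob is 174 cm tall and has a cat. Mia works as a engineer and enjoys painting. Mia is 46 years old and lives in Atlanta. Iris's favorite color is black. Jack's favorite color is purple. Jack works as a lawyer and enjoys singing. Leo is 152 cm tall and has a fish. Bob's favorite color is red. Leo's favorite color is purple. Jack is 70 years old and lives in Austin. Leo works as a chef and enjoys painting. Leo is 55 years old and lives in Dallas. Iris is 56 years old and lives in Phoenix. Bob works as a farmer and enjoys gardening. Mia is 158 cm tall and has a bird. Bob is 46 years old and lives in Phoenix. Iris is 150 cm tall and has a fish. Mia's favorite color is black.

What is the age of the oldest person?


Oldest: Jack at 70

70


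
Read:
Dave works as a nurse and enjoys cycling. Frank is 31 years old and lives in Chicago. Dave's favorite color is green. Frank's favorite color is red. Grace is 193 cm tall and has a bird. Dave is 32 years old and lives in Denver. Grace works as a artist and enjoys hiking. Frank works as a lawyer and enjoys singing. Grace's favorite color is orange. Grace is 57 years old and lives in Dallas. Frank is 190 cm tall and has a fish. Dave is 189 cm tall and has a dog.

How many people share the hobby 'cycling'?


Count: 1

1


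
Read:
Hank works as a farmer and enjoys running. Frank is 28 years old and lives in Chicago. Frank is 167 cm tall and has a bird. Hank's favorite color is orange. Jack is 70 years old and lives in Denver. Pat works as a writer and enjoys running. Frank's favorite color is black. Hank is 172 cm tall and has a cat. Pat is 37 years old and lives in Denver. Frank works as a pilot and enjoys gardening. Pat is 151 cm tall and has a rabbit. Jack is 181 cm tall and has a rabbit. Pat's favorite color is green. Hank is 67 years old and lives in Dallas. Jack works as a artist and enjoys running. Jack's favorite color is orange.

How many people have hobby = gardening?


Count: 1

1


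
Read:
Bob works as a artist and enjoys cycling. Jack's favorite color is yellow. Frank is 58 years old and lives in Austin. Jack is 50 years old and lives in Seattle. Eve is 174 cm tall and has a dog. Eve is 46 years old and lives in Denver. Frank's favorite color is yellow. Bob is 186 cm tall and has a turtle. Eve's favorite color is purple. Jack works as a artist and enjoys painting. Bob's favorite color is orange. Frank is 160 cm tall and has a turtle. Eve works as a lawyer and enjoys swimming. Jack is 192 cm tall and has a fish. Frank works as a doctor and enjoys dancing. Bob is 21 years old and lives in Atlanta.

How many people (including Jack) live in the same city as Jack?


Jack lives in Seattle. Count = 1

1


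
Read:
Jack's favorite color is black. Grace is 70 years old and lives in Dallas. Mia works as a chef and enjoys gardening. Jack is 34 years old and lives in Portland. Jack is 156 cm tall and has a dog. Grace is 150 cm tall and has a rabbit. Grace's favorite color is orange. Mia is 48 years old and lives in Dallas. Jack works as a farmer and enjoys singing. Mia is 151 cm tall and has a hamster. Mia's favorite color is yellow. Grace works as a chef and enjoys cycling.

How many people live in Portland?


Count in Portland: 1

1


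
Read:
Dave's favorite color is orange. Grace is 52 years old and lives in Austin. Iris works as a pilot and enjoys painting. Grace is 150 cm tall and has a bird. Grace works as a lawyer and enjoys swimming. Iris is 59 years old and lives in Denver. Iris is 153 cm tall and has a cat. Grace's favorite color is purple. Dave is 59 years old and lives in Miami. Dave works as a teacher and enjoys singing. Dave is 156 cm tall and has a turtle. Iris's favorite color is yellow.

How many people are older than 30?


Filter: 3

3


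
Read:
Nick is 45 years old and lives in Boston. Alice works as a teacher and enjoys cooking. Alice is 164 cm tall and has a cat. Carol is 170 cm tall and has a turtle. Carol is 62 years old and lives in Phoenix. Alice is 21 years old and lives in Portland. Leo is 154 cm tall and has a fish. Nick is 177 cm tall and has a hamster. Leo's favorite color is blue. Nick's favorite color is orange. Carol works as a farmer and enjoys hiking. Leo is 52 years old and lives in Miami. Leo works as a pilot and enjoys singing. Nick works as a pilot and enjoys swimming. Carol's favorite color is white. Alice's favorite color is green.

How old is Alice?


Alice is 21 years old

21


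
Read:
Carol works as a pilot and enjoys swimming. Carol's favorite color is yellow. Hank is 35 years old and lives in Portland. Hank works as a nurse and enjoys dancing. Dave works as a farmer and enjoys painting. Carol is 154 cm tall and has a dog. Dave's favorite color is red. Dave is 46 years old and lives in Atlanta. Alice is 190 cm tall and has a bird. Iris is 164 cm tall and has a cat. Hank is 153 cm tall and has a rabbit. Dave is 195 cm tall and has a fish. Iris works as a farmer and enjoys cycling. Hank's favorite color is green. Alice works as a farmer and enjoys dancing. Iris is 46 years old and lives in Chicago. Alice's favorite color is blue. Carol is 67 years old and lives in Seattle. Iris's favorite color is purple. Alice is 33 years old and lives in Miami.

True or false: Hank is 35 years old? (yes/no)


Hank is actually 35. yes

yes


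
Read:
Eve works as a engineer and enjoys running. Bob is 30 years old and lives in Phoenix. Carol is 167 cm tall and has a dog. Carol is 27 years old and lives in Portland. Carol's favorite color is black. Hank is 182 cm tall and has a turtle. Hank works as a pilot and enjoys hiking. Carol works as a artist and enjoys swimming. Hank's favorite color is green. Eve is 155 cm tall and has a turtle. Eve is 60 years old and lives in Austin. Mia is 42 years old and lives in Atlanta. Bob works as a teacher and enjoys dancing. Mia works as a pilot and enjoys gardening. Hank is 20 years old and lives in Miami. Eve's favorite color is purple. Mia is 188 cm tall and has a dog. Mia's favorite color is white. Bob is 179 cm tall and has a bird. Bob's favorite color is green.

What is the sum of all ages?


27+20+60+42+30 = 179

179


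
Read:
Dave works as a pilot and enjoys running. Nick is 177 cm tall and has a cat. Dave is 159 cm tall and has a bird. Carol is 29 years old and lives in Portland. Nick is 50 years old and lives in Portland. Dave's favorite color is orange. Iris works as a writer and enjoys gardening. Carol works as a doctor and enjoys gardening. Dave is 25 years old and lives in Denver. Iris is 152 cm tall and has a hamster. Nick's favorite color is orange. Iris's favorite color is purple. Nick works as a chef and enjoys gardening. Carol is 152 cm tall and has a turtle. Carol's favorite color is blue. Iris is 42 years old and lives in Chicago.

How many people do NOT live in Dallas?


Not in Dallas: 4

4


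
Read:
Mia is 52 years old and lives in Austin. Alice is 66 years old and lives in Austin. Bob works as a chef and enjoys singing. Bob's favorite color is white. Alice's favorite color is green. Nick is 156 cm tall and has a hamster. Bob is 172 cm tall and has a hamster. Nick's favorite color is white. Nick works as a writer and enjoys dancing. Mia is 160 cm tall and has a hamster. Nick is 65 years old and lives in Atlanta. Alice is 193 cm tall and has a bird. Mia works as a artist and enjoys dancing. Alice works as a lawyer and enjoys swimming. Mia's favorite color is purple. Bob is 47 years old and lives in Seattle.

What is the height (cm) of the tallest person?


Tallest: Alice at 193 cm

193


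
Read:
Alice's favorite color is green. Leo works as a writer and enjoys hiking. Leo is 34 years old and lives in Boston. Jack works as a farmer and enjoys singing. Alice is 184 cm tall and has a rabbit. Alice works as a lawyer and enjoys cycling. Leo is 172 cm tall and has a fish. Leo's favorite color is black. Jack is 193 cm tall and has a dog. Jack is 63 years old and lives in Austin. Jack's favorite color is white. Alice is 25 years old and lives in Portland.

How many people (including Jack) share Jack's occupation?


Jack is a farmer. Count = 1

1


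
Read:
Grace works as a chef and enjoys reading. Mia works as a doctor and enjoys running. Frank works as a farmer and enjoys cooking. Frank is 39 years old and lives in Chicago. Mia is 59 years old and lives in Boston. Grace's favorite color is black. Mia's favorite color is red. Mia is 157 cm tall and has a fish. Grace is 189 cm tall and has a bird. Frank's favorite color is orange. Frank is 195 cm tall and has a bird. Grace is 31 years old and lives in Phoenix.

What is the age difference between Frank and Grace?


|39 - 31| = 8

8


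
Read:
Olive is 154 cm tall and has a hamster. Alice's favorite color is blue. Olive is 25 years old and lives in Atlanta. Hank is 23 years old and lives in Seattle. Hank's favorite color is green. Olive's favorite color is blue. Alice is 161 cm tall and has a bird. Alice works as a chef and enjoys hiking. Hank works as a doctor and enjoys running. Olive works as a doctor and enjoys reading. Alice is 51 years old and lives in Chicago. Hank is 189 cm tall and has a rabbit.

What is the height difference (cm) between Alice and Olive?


|161 - 154| = 7

7


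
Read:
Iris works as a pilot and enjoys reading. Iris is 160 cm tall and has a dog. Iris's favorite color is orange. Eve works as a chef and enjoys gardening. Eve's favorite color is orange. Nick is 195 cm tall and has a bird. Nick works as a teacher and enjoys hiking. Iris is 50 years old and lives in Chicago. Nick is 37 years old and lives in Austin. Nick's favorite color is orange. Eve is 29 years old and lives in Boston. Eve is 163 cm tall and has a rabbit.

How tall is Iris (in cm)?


Iris is 160 cm tall

160


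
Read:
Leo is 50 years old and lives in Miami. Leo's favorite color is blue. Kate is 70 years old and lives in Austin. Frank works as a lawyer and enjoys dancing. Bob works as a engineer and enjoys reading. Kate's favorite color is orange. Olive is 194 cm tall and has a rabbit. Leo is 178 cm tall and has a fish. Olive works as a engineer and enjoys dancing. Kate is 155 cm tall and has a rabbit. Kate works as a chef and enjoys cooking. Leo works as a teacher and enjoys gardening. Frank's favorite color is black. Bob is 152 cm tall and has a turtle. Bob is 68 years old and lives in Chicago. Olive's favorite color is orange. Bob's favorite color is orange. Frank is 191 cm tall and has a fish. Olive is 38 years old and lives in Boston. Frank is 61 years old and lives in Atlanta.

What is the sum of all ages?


50+68+61+38+70 = 287

287


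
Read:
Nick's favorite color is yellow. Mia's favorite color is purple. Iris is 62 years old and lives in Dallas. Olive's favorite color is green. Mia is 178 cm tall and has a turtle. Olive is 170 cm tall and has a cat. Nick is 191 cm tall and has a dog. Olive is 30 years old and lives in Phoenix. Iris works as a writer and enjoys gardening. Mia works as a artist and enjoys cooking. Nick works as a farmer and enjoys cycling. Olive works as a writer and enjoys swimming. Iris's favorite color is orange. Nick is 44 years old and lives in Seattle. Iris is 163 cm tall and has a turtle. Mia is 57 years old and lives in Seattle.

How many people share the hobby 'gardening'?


Count: 1

1


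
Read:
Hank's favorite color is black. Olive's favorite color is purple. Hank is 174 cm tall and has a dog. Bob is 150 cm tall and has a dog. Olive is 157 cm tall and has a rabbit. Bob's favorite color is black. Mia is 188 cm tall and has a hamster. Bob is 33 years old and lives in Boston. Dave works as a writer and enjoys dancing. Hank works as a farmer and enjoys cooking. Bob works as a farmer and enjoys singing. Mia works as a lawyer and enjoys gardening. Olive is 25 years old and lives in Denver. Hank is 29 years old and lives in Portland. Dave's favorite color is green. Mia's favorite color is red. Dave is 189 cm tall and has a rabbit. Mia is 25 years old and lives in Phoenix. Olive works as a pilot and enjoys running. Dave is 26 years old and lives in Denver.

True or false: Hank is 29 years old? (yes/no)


Hank is actually 29. yes

yes


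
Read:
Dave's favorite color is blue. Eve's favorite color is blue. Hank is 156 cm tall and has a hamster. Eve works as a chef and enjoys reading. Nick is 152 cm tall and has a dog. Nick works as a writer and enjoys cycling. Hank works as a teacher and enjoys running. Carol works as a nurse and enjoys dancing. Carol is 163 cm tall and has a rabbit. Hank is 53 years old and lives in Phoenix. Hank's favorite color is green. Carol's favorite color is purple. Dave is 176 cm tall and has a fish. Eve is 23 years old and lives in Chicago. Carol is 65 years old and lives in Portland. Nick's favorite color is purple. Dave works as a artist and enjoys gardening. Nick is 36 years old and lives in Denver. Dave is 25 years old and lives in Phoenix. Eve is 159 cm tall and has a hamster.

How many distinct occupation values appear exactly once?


Unique occupation values: 5

5


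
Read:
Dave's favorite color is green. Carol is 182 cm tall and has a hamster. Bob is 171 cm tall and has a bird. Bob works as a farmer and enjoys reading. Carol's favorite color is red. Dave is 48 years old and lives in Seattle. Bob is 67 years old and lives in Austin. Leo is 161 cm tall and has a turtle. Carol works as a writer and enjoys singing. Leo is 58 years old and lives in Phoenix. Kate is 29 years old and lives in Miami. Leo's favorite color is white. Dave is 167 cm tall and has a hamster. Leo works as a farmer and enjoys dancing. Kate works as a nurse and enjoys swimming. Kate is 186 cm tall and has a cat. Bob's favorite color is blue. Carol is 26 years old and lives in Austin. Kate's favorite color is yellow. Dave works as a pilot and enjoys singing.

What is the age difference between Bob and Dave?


|67 - 48| = 19

19


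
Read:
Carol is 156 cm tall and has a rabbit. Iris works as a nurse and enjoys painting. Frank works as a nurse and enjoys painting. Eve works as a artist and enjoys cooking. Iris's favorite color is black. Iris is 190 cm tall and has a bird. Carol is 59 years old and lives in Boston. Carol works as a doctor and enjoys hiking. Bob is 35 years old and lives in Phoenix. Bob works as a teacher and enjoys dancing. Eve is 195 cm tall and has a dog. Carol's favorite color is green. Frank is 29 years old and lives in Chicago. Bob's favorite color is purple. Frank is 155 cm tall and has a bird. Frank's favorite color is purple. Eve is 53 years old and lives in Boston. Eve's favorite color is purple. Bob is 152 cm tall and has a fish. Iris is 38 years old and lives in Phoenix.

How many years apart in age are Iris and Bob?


38 vs 35, diff = 3

3


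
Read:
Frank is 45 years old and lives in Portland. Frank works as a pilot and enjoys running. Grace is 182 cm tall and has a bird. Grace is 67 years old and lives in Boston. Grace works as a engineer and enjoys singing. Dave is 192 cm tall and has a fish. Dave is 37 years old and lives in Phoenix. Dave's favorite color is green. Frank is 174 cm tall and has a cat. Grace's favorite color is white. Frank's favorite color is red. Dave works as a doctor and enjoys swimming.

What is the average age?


Sum=149, n=3, avg=49.67

49.67


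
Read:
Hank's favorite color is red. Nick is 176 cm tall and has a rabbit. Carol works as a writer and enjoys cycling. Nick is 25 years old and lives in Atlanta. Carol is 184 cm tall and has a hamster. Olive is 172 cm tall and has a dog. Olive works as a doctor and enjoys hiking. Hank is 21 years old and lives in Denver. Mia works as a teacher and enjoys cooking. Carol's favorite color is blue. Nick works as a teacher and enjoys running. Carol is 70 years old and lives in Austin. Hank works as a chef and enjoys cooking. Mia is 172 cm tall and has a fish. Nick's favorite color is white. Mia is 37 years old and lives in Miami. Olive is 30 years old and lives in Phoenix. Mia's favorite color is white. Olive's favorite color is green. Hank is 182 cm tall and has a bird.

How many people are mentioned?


People: Mia, Carol, Olive, Hank, Nick. Count = 5

5


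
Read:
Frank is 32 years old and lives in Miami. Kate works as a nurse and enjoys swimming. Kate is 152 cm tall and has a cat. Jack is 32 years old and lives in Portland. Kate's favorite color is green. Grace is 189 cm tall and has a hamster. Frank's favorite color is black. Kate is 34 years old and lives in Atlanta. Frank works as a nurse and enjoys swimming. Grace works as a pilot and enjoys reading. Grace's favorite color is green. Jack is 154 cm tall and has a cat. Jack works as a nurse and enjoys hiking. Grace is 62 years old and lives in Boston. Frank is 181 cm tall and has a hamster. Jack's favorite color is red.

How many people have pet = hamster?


Count: 2

2


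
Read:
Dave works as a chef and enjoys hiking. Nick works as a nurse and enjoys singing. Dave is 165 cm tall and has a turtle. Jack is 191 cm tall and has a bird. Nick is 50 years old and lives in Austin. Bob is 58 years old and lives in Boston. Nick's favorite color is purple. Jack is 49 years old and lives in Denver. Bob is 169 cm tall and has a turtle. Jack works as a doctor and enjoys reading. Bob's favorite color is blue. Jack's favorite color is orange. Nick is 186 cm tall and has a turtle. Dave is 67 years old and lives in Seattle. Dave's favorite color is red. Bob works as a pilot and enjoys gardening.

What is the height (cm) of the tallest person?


Tallest: Jack at 191 cm

191


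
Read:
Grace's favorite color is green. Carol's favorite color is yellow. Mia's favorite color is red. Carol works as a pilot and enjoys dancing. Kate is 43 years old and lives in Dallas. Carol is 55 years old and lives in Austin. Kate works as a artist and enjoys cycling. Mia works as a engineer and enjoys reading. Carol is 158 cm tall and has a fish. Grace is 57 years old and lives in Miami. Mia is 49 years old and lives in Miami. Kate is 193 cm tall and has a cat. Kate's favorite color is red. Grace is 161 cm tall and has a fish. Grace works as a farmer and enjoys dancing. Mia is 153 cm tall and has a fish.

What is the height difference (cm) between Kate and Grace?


|193 - 161| = 32

32


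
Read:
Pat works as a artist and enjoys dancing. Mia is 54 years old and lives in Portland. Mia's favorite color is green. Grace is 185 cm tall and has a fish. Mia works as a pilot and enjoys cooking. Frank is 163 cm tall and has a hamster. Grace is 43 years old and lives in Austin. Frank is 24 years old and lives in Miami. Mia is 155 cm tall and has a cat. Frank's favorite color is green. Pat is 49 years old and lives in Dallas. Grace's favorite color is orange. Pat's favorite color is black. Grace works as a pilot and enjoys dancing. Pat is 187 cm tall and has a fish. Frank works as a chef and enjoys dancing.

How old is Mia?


Mia is 54 years old

54
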